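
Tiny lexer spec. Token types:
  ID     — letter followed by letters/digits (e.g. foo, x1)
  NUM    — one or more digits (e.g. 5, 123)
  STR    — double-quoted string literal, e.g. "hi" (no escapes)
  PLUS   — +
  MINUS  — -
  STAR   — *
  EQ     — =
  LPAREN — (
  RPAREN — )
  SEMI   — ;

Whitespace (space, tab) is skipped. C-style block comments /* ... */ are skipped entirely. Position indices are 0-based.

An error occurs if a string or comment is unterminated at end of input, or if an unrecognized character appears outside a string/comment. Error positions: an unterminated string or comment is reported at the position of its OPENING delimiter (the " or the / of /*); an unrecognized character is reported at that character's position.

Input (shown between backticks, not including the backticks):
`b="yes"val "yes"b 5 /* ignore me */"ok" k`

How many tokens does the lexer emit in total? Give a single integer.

pos=0: emit ID 'b' (now at pos=1)
pos=1: emit EQ '='
pos=2: enter STRING mode
pos=2: emit STR "yes" (now at pos=7)
pos=7: emit ID 'val' (now at pos=10)
pos=11: enter STRING mode
pos=11: emit STR "yes" (now at pos=16)
pos=16: emit ID 'b' (now at pos=17)
pos=18: emit NUM '5' (now at pos=19)
pos=20: enter COMMENT mode (saw '/*')
exit COMMENT mode (now at pos=35)
pos=35: enter STRING mode
pos=35: emit STR "ok" (now at pos=39)
pos=40: emit ID 'k' (now at pos=41)
DONE. 9 tokens: [ID, EQ, STR, ID, STR, ID, NUM, STR, ID]

Answer: 9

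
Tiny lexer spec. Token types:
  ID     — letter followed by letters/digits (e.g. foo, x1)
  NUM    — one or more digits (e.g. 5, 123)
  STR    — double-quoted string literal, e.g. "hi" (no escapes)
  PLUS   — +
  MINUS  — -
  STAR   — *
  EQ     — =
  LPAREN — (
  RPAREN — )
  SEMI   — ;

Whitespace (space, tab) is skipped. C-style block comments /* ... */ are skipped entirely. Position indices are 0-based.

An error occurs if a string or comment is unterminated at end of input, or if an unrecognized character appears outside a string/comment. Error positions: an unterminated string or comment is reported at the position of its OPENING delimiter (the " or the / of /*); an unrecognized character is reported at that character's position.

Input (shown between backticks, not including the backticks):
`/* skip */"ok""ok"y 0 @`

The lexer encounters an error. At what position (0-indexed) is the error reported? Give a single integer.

Answer: 22

Derivation:
pos=0: enter COMMENT mode (saw '/*')
exit COMMENT mode (now at pos=10)
pos=10: enter STRING mode
pos=10: emit STR "ok" (now at pos=14)
pos=14: enter STRING mode
pos=14: emit STR "ok" (now at pos=18)
pos=18: emit ID 'y' (now at pos=19)
pos=20: emit NUM '0' (now at pos=21)
pos=22: ERROR — unrecognized char '@'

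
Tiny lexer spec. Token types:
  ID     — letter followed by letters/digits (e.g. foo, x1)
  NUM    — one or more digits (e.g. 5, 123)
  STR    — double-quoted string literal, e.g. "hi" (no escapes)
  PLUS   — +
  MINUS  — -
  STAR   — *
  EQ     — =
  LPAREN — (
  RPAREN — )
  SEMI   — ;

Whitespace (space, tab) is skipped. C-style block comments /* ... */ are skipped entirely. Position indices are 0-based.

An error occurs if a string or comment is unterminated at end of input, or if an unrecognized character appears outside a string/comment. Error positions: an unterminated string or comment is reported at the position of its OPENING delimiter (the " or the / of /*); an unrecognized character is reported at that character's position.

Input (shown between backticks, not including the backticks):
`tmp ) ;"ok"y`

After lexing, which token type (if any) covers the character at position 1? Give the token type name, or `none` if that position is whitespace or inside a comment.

Answer: ID

Derivation:
pos=0: emit ID 'tmp' (now at pos=3)
pos=4: emit RPAREN ')'
pos=6: emit SEMI ';'
pos=7: enter STRING mode
pos=7: emit STR "ok" (now at pos=11)
pos=11: emit ID 'y' (now at pos=12)
DONE. 5 tokens: [ID, RPAREN, SEMI, STR, ID]
Position 1: char is 'm' -> ID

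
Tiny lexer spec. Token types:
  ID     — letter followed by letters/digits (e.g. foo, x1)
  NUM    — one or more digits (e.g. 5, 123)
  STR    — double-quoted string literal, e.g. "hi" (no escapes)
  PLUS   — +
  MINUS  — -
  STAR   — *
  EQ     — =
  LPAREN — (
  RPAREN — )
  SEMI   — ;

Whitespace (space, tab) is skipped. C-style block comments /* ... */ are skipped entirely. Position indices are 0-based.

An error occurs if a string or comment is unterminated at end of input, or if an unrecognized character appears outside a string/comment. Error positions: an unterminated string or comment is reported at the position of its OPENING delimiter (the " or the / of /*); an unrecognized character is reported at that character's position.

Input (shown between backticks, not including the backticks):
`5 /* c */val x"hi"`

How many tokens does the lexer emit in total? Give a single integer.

Answer: 4

Derivation:
pos=0: emit NUM '5' (now at pos=1)
pos=2: enter COMMENT mode (saw '/*')
exit COMMENT mode (now at pos=9)
pos=9: emit ID 'val' (now at pos=12)
pos=13: emit ID 'x' (now at pos=14)
pos=14: enter STRING mode
pos=14: emit STR "hi" (now at pos=18)
DONE. 4 tokens: [NUM, ID, ID, STR]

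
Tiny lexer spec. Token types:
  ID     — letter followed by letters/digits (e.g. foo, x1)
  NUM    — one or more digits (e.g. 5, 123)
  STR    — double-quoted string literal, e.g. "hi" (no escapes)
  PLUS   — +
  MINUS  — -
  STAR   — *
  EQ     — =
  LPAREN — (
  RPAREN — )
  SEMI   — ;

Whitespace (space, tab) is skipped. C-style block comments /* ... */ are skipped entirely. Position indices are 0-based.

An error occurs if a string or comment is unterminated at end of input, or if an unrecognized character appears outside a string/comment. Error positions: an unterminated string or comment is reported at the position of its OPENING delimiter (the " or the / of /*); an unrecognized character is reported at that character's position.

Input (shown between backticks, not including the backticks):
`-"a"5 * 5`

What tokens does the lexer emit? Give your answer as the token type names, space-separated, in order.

Answer: MINUS STR NUM STAR NUM

Derivation:
pos=0: emit MINUS '-'
pos=1: enter STRING mode
pos=1: emit STR "a" (now at pos=4)
pos=4: emit NUM '5' (now at pos=5)
pos=6: emit STAR '*'
pos=8: emit NUM '5' (now at pos=9)
DONE. 5 tokens: [MINUS, STR, NUM, STAR, NUM]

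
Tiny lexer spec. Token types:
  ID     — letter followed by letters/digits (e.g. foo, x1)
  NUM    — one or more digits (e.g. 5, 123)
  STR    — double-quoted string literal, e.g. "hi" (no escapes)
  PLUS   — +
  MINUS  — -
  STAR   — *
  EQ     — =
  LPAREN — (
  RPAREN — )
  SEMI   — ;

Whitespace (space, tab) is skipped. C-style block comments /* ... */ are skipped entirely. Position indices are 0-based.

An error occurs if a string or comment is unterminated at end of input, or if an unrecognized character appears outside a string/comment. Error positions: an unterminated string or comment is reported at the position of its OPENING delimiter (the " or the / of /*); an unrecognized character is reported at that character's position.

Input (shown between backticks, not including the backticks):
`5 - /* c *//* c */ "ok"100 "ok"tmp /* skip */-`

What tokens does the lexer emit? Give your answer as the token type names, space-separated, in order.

pos=0: emit NUM '5' (now at pos=1)
pos=2: emit MINUS '-'
pos=4: enter COMMENT mode (saw '/*')
exit COMMENT mode (now at pos=11)
pos=11: enter COMMENT mode (saw '/*')
exit COMMENT mode (now at pos=18)
pos=19: enter STRING mode
pos=19: emit STR "ok" (now at pos=23)
pos=23: emit NUM '100' (now at pos=26)
pos=27: enter STRING mode
pos=27: emit STR "ok" (now at pos=31)
pos=31: emit ID 'tmp' (now at pos=34)
pos=35: enter COMMENT mode (saw '/*')
exit COMMENT mode (now at pos=45)
pos=45: emit MINUS '-'
DONE. 7 tokens: [NUM, MINUS, STR, NUM, STR, ID, MINUS]

Answer: NUM MINUS STR NUM STR ID MINUS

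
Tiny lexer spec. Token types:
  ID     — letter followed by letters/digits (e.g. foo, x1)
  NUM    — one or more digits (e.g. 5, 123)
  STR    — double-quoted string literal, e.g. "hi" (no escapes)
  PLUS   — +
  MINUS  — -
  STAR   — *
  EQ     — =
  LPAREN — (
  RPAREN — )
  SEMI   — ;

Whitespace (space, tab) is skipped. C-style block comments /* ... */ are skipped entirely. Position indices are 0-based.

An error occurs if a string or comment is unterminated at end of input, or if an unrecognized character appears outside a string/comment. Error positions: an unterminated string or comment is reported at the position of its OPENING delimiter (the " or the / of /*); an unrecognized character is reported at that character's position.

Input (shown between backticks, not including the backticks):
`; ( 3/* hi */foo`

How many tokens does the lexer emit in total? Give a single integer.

Answer: 4

Derivation:
pos=0: emit SEMI ';'
pos=2: emit LPAREN '('
pos=4: emit NUM '3' (now at pos=5)
pos=5: enter COMMENT mode (saw '/*')
exit COMMENT mode (now at pos=13)
pos=13: emit ID 'foo' (now at pos=16)
DONE. 4 tokens: [SEMI, LPAREN, NUM, ID]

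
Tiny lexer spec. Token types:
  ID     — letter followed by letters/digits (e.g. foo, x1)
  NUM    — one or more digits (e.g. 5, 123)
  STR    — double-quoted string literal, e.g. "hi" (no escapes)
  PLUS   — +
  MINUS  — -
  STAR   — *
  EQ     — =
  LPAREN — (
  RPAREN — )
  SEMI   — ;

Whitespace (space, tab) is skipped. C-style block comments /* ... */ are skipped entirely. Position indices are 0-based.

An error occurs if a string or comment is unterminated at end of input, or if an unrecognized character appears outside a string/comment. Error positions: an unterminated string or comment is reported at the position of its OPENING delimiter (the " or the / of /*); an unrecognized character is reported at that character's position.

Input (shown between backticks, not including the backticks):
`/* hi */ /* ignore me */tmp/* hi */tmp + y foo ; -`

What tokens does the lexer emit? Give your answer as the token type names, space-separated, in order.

pos=0: enter COMMENT mode (saw '/*')
exit COMMENT mode (now at pos=8)
pos=9: enter COMMENT mode (saw '/*')
exit COMMENT mode (now at pos=24)
pos=24: emit ID 'tmp' (now at pos=27)
pos=27: enter COMMENT mode (saw '/*')
exit COMMENT mode (now at pos=35)
pos=35: emit ID 'tmp' (now at pos=38)
pos=39: emit PLUS '+'
pos=41: emit ID 'y' (now at pos=42)
pos=43: emit ID 'foo' (now at pos=46)
pos=47: emit SEMI ';'
pos=49: emit MINUS '-'
DONE. 7 tokens: [ID, ID, PLUS, ID, ID, SEMI, MINUS]

Answer: ID ID PLUS ID ID SEMI MINUS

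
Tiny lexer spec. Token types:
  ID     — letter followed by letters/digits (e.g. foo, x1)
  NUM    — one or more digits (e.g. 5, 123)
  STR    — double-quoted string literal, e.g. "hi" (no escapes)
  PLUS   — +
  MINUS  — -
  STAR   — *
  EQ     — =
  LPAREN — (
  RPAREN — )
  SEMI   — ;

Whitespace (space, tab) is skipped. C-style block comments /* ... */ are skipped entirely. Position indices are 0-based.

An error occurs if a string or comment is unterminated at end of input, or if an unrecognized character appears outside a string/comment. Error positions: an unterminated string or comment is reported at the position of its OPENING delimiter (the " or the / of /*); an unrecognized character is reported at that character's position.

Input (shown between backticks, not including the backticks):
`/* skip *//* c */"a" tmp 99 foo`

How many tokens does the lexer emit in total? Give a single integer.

Answer: 4

Derivation:
pos=0: enter COMMENT mode (saw '/*')
exit COMMENT mode (now at pos=10)
pos=10: enter COMMENT mode (saw '/*')
exit COMMENT mode (now at pos=17)
pos=17: enter STRING mode
pos=17: emit STR "a" (now at pos=20)
pos=21: emit ID 'tmp' (now at pos=24)
pos=25: emit NUM '99' (now at pos=27)
pos=28: emit ID 'foo' (now at pos=31)
DONE. 4 tokens: [STR, ID, NUM, ID]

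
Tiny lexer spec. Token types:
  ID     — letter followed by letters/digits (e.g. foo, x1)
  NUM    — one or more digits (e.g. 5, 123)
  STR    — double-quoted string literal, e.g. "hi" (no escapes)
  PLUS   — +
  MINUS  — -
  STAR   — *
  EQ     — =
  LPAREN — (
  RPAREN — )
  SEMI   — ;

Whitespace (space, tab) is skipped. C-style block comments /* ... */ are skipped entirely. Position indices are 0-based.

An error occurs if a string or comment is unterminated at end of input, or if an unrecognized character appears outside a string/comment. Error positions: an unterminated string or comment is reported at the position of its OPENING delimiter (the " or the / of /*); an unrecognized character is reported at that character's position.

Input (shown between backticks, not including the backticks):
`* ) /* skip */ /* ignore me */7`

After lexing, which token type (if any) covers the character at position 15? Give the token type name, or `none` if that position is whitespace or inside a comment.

pos=0: emit STAR '*'
pos=2: emit RPAREN ')'
pos=4: enter COMMENT mode (saw '/*')
exit COMMENT mode (now at pos=14)
pos=15: enter COMMENT mode (saw '/*')
exit COMMENT mode (now at pos=30)
pos=30: emit NUM '7' (now at pos=31)
DONE. 3 tokens: [STAR, RPAREN, NUM]
Position 15: char is '/' -> none

Answer: none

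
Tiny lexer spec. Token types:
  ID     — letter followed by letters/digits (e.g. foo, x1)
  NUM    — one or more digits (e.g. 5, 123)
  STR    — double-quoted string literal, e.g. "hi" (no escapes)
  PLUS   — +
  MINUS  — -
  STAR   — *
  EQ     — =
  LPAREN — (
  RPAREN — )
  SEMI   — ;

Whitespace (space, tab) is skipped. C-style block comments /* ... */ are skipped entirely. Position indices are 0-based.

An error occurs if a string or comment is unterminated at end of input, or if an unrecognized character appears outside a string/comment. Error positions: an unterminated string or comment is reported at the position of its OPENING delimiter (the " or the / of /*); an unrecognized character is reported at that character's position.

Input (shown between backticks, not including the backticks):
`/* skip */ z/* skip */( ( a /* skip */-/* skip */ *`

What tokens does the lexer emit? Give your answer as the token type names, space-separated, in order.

pos=0: enter COMMENT mode (saw '/*')
exit COMMENT mode (now at pos=10)
pos=11: emit ID 'z' (now at pos=12)
pos=12: enter COMMENT mode (saw '/*')
exit COMMENT mode (now at pos=22)
pos=22: emit LPAREN '('
pos=24: emit LPAREN '('
pos=26: emit ID 'a' (now at pos=27)
pos=28: enter COMMENT mode (saw '/*')
exit COMMENT mode (now at pos=38)
pos=38: emit MINUS '-'
pos=39: enter COMMENT mode (saw '/*')
exit COMMENT mode (now at pos=49)
pos=50: emit STAR '*'
DONE. 6 tokens: [ID, LPAREN, LPAREN, ID, MINUS, STAR]

Answer: ID LPAREN LPAREN ID MINUS STAR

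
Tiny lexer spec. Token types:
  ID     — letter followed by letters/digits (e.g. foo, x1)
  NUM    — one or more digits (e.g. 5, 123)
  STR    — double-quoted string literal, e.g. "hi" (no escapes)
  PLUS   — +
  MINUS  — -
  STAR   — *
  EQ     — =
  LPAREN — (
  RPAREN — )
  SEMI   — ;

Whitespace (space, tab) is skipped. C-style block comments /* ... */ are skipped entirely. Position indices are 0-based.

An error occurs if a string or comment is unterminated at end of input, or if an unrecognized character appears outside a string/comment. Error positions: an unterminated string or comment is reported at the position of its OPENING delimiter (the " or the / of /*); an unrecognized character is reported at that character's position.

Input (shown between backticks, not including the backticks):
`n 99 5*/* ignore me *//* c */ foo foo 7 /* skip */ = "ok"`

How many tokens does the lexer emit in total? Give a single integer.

pos=0: emit ID 'n' (now at pos=1)
pos=2: emit NUM '99' (now at pos=4)
pos=5: emit NUM '5' (now at pos=6)
pos=6: emit STAR '*'
pos=7: enter COMMENT mode (saw '/*')
exit COMMENT mode (now at pos=22)
pos=22: enter COMMENT mode (saw '/*')
exit COMMENT mode (now at pos=29)
pos=30: emit ID 'foo' (now at pos=33)
pos=34: emit ID 'foo' (now at pos=37)
pos=38: emit NUM '7' (now at pos=39)
pos=40: enter COMMENT mode (saw '/*')
exit COMMENT mode (now at pos=50)
pos=51: emit EQ '='
pos=53: enter STRING mode
pos=53: emit STR "ok" (now at pos=57)
DONE. 9 tokens: [ID, NUM, NUM, STAR, ID, ID, NUM, EQ, STR]

Answer: 9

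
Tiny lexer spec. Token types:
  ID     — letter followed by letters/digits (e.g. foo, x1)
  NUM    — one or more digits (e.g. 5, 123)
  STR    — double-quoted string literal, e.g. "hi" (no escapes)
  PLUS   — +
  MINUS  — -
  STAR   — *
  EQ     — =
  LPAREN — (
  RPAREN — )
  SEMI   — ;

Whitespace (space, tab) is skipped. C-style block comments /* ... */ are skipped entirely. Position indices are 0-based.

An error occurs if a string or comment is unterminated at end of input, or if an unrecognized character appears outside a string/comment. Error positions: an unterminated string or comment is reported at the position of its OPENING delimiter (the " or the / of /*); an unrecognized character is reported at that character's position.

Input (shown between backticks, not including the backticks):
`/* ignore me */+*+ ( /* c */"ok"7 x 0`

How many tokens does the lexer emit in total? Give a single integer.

pos=0: enter COMMENT mode (saw '/*')
exit COMMENT mode (now at pos=15)
pos=15: emit PLUS '+'
pos=16: emit STAR '*'
pos=17: emit PLUS '+'
pos=19: emit LPAREN '('
pos=21: enter COMMENT mode (saw '/*')
exit COMMENT mode (now at pos=28)
pos=28: enter STRING mode
pos=28: emit STR "ok" (now at pos=32)
pos=32: emit NUM '7' (now at pos=33)
pos=34: emit ID 'x' (now at pos=35)
pos=36: emit NUM '0' (now at pos=37)
DONE. 8 tokens: [PLUS, STAR, PLUS, LPAREN, STR, NUM, ID, NUM]

Answer: 8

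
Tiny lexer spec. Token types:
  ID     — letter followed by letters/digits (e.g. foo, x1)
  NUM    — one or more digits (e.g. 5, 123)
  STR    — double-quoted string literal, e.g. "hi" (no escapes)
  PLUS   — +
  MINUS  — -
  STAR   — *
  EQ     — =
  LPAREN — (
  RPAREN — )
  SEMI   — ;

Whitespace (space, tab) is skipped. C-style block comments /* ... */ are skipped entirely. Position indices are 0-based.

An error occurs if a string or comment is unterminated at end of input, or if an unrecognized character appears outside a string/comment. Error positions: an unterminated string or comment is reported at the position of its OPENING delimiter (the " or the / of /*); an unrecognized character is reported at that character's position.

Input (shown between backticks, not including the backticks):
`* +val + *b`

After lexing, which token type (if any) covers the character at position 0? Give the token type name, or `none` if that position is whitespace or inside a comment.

pos=0: emit STAR '*'
pos=2: emit PLUS '+'
pos=3: emit ID 'val' (now at pos=6)
pos=7: emit PLUS '+'
pos=9: emit STAR '*'
pos=10: emit ID 'b' (now at pos=11)
DONE. 6 tokens: [STAR, PLUS, ID, PLUS, STAR, ID]
Position 0: char is '*' -> STAR

Answer: STAR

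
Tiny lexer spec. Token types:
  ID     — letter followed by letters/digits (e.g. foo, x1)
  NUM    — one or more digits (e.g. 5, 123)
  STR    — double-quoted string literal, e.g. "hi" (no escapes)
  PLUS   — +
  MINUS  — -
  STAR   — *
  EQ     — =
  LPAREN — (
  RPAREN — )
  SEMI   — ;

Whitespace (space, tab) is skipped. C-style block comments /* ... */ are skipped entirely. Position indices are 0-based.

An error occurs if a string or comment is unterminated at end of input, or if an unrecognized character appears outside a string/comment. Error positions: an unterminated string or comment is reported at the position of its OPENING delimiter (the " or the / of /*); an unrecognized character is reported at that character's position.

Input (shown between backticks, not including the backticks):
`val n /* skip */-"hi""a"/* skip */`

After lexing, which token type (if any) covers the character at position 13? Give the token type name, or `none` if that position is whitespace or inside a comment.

pos=0: emit ID 'val' (now at pos=3)
pos=4: emit ID 'n' (now at pos=5)
pos=6: enter COMMENT mode (saw '/*')
exit COMMENT mode (now at pos=16)
pos=16: emit MINUS '-'
pos=17: enter STRING mode
pos=17: emit STR "hi" (now at pos=21)
pos=21: enter STRING mode
pos=21: emit STR "a" (now at pos=24)
pos=24: enter COMMENT mode (saw '/*')
exit COMMENT mode (now at pos=34)
DONE. 5 tokens: [ID, ID, MINUS, STR, STR]
Position 13: char is ' ' -> none

Answer: none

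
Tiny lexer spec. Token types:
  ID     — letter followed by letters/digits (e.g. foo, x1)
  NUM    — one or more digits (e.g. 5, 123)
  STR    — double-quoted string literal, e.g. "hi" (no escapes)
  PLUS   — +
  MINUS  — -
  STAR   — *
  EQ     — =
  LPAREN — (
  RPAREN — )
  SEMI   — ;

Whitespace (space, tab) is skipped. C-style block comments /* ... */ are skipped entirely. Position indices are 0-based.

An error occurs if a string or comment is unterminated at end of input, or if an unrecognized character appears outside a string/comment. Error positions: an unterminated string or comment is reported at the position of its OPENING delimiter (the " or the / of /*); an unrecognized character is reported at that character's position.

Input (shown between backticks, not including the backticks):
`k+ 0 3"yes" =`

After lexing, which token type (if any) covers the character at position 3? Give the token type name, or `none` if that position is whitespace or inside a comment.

Answer: NUM

Derivation:
pos=0: emit ID 'k' (now at pos=1)
pos=1: emit PLUS '+'
pos=3: emit NUM '0' (now at pos=4)
pos=5: emit NUM '3' (now at pos=6)
pos=6: enter STRING mode
pos=6: emit STR "yes" (now at pos=11)
pos=12: emit EQ '='
DONE. 6 tokens: [ID, PLUS, NUM, NUM, STR, EQ]
Position 3: char is '0' -> NUM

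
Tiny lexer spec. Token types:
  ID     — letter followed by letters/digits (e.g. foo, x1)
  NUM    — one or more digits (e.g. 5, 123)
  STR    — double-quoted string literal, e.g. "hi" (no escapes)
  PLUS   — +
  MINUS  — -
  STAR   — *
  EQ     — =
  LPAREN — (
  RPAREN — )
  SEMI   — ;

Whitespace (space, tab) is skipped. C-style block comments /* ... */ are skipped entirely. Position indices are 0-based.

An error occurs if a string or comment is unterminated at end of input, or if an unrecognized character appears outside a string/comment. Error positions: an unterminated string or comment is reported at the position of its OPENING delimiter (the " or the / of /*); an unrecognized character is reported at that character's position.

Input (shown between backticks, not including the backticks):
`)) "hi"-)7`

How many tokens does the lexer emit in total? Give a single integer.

pos=0: emit RPAREN ')'
pos=1: emit RPAREN ')'
pos=3: enter STRING mode
pos=3: emit STR "hi" (now at pos=7)
pos=7: emit MINUS '-'
pos=8: emit RPAREN ')'
pos=9: emit NUM '7' (now at pos=10)
DONE. 6 tokens: [RPAREN, RPAREN, STR, MINUS, RPAREN, NUM]

Answer: 6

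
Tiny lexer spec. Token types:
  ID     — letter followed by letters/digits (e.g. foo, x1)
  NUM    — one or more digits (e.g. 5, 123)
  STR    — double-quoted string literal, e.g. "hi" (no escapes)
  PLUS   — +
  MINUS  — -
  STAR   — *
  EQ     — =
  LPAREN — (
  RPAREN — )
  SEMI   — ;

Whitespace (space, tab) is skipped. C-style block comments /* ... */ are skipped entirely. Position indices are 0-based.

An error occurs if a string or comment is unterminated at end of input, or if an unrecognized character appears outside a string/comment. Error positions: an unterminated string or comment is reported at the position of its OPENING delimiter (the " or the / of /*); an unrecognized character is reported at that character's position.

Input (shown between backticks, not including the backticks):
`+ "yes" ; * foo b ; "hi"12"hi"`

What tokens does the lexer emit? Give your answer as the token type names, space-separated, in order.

Answer: PLUS STR SEMI STAR ID ID SEMI STR NUM STR

Derivation:
pos=0: emit PLUS '+'
pos=2: enter STRING mode
pos=2: emit STR "yes" (now at pos=7)
pos=8: emit SEMI ';'
pos=10: emit STAR '*'
pos=12: emit ID 'foo' (now at pos=15)
pos=16: emit ID 'b' (now at pos=17)
pos=18: emit SEMI ';'
pos=20: enter STRING mode
pos=20: emit STR "hi" (now at pos=24)
pos=24: emit NUM '12' (now at pos=26)
pos=26: enter STRING mode
pos=26: emit STR "hi" (now at pos=30)
DONE. 10 tokens: [PLUS, STR, SEMI, STAR, ID, ID, SEMI, STR, NUM, STR]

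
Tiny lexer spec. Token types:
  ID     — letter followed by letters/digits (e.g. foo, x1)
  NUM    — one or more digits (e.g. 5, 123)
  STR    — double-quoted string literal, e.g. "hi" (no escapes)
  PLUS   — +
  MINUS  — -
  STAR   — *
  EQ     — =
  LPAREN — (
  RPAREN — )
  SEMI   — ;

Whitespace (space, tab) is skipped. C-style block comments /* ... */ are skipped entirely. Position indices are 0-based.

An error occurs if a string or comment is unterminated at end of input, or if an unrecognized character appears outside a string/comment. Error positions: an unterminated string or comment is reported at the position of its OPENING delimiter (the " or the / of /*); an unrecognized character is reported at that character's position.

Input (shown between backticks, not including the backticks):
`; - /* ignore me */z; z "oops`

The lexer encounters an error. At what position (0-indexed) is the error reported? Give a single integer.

Answer: 24

Derivation:
pos=0: emit SEMI ';'
pos=2: emit MINUS '-'
pos=4: enter COMMENT mode (saw '/*')
exit COMMENT mode (now at pos=19)
pos=19: emit ID 'z' (now at pos=20)
pos=20: emit SEMI ';'
pos=22: emit ID 'z' (now at pos=23)
pos=24: enter STRING mode
pos=24: ERROR — unterminated string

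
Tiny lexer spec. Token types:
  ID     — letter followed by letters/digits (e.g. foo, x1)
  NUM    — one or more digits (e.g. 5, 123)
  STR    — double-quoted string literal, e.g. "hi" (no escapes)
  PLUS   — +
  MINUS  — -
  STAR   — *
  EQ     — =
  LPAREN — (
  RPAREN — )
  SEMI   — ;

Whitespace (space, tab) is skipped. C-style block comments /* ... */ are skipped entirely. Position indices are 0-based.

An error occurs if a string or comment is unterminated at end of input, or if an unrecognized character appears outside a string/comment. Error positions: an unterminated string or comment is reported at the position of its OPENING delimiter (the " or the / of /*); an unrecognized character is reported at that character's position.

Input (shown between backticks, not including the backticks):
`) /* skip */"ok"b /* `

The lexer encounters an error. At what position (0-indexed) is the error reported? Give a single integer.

Answer: 18

Derivation:
pos=0: emit RPAREN ')'
pos=2: enter COMMENT mode (saw '/*')
exit COMMENT mode (now at pos=12)
pos=12: enter STRING mode
pos=12: emit STR "ok" (now at pos=16)
pos=16: emit ID 'b' (now at pos=17)
pos=18: enter COMMENT mode (saw '/*')
pos=18: ERROR — unterminated comment (reached EOF)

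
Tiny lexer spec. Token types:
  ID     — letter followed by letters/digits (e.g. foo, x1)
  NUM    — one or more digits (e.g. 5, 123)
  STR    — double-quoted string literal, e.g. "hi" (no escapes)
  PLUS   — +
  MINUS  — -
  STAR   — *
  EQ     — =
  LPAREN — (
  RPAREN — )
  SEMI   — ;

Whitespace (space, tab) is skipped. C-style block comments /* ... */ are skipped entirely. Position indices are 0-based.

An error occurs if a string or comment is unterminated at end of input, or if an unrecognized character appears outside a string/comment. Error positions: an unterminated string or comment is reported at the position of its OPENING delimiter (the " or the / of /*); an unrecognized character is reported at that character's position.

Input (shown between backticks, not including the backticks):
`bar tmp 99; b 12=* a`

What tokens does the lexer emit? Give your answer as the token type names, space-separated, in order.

Answer: ID ID NUM SEMI ID NUM EQ STAR ID

Derivation:
pos=0: emit ID 'bar' (now at pos=3)
pos=4: emit ID 'tmp' (now at pos=7)
pos=8: emit NUM '99' (now at pos=10)
pos=10: emit SEMI ';'
pos=12: emit ID 'b' (now at pos=13)
pos=14: emit NUM '12' (now at pos=16)
pos=16: emit EQ '='
pos=17: emit STAR '*'
pos=19: emit ID 'a' (now at pos=20)
DONE. 9 tokens: [ID, ID, NUM, SEMI, ID, NUM, EQ, STAR, ID]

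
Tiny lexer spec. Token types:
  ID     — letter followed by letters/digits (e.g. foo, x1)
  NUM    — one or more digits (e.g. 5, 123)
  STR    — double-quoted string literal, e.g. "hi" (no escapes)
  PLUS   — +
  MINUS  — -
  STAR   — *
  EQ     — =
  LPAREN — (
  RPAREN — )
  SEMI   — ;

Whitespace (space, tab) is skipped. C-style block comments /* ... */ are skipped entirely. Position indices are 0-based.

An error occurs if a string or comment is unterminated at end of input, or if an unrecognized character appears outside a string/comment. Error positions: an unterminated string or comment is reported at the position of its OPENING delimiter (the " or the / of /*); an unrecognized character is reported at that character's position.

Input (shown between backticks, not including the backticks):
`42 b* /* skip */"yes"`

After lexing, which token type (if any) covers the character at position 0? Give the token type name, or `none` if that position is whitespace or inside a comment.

pos=0: emit NUM '42' (now at pos=2)
pos=3: emit ID 'b' (now at pos=4)
pos=4: emit STAR '*'
pos=6: enter COMMENT mode (saw '/*')
exit COMMENT mode (now at pos=16)
pos=16: enter STRING mode
pos=16: emit STR "yes" (now at pos=21)
DONE. 4 tokens: [NUM, ID, STAR, STR]
Position 0: char is '4' -> NUM

Answer: NUM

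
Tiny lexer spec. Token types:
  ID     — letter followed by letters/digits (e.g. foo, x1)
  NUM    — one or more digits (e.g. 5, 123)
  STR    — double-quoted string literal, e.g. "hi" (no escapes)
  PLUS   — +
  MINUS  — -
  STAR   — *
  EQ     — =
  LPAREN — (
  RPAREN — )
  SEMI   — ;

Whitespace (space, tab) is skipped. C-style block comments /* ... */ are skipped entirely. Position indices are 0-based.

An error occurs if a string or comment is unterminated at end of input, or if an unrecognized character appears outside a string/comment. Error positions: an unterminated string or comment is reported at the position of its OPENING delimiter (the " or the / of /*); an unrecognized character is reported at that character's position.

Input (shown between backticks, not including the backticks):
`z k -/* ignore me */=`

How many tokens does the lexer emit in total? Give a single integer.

Answer: 4

Derivation:
pos=0: emit ID 'z' (now at pos=1)
pos=2: emit ID 'k' (now at pos=3)
pos=4: emit MINUS '-'
pos=5: enter COMMENT mode (saw '/*')
exit COMMENT mode (now at pos=20)
pos=20: emit EQ '='
DONE. 4 tokens: [ID, ID, MINUS, EQ]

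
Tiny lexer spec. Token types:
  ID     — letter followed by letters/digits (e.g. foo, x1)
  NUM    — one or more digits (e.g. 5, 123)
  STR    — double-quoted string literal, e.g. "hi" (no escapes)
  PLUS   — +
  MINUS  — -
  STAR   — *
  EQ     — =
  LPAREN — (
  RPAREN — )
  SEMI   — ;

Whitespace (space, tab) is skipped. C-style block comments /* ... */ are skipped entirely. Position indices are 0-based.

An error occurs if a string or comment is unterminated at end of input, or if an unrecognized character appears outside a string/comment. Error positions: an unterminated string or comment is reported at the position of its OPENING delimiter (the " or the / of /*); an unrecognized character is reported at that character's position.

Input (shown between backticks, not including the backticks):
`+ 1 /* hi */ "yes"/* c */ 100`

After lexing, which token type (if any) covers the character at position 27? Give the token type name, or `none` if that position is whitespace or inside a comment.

Answer: NUM

Derivation:
pos=0: emit PLUS '+'
pos=2: emit NUM '1' (now at pos=3)
pos=4: enter COMMENT mode (saw '/*')
exit COMMENT mode (now at pos=12)
pos=13: enter STRING mode
pos=13: emit STR "yes" (now at pos=18)
pos=18: enter COMMENT mode (saw '/*')
exit COMMENT mode (now at pos=25)
pos=26: emit NUM '100' (now at pos=29)
DONE. 4 tokens: [PLUS, NUM, STR, NUM]
Position 27: char is '0' -> NUM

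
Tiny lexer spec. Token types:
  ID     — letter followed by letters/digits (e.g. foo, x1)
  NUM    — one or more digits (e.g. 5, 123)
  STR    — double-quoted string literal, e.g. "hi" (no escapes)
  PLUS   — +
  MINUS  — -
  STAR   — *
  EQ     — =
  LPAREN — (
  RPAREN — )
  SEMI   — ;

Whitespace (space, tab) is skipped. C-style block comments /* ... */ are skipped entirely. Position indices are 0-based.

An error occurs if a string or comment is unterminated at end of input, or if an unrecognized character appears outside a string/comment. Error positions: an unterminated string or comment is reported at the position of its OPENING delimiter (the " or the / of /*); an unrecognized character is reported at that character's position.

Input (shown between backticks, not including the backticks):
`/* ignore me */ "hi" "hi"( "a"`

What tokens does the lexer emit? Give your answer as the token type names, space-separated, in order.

pos=0: enter COMMENT mode (saw '/*')
exit COMMENT mode (now at pos=15)
pos=16: enter STRING mode
pos=16: emit STR "hi" (now at pos=20)
pos=21: enter STRING mode
pos=21: emit STR "hi" (now at pos=25)
pos=25: emit LPAREN '('
pos=27: enter STRING mode
pos=27: emit STR "a" (now at pos=30)
DONE. 4 tokens: [STR, STR, LPAREN, STR]

Answer: STR STR LPAREN STR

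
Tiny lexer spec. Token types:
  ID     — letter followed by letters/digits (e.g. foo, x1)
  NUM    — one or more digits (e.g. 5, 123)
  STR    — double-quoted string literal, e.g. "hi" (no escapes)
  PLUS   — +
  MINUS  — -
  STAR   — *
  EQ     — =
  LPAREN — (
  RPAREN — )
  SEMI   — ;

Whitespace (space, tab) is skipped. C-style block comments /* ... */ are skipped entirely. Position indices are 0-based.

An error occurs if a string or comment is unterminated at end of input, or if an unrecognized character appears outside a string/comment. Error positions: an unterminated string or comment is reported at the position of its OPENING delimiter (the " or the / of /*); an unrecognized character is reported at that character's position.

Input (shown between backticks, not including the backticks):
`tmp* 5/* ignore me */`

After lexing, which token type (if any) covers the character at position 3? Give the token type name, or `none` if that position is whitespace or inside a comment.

pos=0: emit ID 'tmp' (now at pos=3)
pos=3: emit STAR '*'
pos=5: emit NUM '5' (now at pos=6)
pos=6: enter COMMENT mode (saw '/*')
exit COMMENT mode (now at pos=21)
DONE. 3 tokens: [ID, STAR, NUM]
Position 3: char is '*' -> STAR

Answer: STAR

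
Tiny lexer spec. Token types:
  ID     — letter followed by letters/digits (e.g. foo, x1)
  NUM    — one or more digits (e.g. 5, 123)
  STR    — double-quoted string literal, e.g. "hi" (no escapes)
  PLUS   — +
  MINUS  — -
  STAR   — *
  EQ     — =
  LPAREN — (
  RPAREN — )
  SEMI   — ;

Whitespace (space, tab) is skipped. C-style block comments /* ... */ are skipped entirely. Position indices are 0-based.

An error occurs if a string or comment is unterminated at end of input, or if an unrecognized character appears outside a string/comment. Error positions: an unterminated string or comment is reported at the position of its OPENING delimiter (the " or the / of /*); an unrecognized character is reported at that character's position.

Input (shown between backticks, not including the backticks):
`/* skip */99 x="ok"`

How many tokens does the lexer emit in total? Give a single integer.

Answer: 4

Derivation:
pos=0: enter COMMENT mode (saw '/*')
exit COMMENT mode (now at pos=10)
pos=10: emit NUM '99' (now at pos=12)
pos=13: emit ID 'x' (now at pos=14)
pos=14: emit EQ '='
pos=15: enter STRING mode
pos=15: emit STR "ok" (now at pos=19)
DONE. 4 tokens: [NUM, ID, EQ, STR]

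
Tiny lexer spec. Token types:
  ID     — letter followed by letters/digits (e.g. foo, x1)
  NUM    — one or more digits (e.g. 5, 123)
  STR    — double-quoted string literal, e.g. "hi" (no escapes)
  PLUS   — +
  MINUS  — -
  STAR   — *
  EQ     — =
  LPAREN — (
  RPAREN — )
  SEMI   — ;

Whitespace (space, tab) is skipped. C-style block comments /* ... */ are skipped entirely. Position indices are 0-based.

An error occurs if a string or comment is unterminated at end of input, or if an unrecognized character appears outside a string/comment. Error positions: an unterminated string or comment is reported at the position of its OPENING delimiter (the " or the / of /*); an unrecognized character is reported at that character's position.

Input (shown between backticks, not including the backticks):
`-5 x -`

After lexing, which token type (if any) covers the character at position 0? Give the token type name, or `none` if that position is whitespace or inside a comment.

Answer: MINUS

Derivation:
pos=0: emit MINUS '-'
pos=1: emit NUM '5' (now at pos=2)
pos=3: emit ID 'x' (now at pos=4)
pos=5: emit MINUS '-'
DONE. 4 tokens: [MINUS, NUM, ID, MINUS]
Position 0: char is '-' -> MINUS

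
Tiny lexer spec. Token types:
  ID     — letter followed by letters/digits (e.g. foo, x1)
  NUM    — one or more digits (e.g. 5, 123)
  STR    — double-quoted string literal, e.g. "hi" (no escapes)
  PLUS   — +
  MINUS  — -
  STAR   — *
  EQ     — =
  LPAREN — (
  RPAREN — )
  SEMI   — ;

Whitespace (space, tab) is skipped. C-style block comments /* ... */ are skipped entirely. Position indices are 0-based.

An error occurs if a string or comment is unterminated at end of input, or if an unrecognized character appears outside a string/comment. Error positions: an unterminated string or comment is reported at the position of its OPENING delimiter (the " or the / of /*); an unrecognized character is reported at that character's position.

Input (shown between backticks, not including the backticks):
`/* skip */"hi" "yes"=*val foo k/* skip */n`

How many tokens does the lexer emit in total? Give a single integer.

pos=0: enter COMMENT mode (saw '/*')
exit COMMENT mode (now at pos=10)
pos=10: enter STRING mode
pos=10: emit STR "hi" (now at pos=14)
pos=15: enter STRING mode
pos=15: emit STR "yes" (now at pos=20)
pos=20: emit EQ '='
pos=21: emit STAR '*'
pos=22: emit ID 'val' (now at pos=25)
pos=26: emit ID 'foo' (now at pos=29)
pos=30: emit ID 'k' (now at pos=31)
pos=31: enter COMMENT mode (saw '/*')
exit COMMENT mode (now at pos=41)
pos=41: emit ID 'n' (now at pos=42)
DONE. 8 tokens: [STR, STR, EQ, STAR, ID, ID, ID, ID]

Answer: 8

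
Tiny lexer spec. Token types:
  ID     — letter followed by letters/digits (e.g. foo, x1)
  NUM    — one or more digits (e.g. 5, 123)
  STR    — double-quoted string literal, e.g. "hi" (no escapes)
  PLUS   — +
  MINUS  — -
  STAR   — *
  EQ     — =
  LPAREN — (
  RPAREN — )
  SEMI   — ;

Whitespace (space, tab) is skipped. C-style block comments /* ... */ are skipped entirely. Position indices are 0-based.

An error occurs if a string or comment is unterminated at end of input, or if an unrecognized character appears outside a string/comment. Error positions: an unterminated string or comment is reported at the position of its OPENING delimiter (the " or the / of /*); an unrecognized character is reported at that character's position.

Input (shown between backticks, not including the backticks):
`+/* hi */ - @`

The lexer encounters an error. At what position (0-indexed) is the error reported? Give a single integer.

pos=0: emit PLUS '+'
pos=1: enter COMMENT mode (saw '/*')
exit COMMENT mode (now at pos=9)
pos=10: emit MINUS '-'
pos=12: ERROR — unrecognized char '@'

Answer: 12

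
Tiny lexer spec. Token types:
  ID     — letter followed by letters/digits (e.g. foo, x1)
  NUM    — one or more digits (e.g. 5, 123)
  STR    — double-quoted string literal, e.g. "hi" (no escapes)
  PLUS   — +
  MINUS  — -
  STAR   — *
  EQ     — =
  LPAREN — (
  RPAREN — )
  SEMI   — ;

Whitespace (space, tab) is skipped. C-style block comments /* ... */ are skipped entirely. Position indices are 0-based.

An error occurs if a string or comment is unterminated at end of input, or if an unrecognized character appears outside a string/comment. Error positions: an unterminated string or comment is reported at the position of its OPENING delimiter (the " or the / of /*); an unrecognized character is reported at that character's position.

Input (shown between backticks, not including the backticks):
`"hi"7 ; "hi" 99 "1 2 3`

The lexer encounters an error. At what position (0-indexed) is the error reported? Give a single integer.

pos=0: enter STRING mode
pos=0: emit STR "hi" (now at pos=4)
pos=4: emit NUM '7' (now at pos=5)
pos=6: emit SEMI ';'
pos=8: enter STRING mode
pos=8: emit STR "hi" (now at pos=12)
pos=13: emit NUM '99' (now at pos=15)
pos=16: enter STRING mode
pos=16: ERROR — unterminated string

Answer: 16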